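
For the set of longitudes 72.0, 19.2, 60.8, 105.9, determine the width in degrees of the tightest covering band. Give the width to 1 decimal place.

Sort the longitudes: +19.2°, +60.8°, +72.0°, +105.9°.
Eastward gaps between consecutive values (wrapping around): 41.6°, 11.2°, 33.9°, 273.3°.
Largest gap = 273.3° ⇒ minimal covering band is its complement: 360° − 273.3° = 86.7°.
Band runs from +19.2° eastward to +105.9°.

86.7°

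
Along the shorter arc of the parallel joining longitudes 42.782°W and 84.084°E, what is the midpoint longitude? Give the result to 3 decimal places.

20.651°E

Signed shortest Δλ from -42.782° to +84.084° is +126.866°.
Midpoint longitude = -42.782° + (+126.866°)/2 = -42.782° + 63.433° = +20.651°.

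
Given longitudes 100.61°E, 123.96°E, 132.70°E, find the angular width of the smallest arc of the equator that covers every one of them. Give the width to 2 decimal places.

32.09°

Sort the longitudes: +100.61°, +123.96°, +132.70°.
Eastward gaps between consecutive values (wrapping around): 23.35°, 8.74°, 327.91°.
Largest gap = 327.91° ⇒ minimal covering band is its complement: 360° − 327.91° = 32.09°.
Band runs from +100.61° eastward to +132.70°.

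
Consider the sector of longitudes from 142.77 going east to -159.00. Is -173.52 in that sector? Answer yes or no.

Yes

Band width going east from +142.77° to -159.00°: ((-159.00 − 142.77) mod 360) = 58.23°.
Offset of -173.52° east of the west edge: ((-173.52 − 142.77) mod 360) = 43.71°.
43.71° ≤ 58.23° ⇒ inside.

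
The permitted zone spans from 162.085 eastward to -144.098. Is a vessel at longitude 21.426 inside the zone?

Band width going east from +162.085° to -144.098°: ((-144.098 − 162.085) mod 360) = 53.817°.
Offset of +21.426° east of the west edge: ((21.426 − 162.085) mod 360) = 219.341°.
219.341° > 53.817° ⇒ outside.

No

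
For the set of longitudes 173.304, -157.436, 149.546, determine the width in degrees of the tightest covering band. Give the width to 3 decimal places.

Sort the longitudes: -157.436°, +149.546°, +173.304°.
Eastward gaps between consecutive values (wrapping around): 306.982°, 23.758°, 29.260°.
Largest gap = 306.982° ⇒ minimal covering band is its complement: 360° − 306.982° = 53.018°.
Band runs from +149.546° eastward to -157.436°, crossing the antimeridian.

53.018°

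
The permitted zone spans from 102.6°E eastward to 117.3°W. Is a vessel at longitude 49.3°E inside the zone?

No

Band width going east from +102.6° to -117.3°: ((-117.3 − 102.6) mod 360) = 140.1°.
Offset of +49.3° east of the west edge: ((49.3 − 102.6) mod 360) = 306.7°.
306.7° > 140.1° ⇒ outside.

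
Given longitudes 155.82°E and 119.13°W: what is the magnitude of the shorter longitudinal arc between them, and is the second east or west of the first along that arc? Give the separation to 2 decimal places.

Raw difference: -119.13 − 155.82 = -274.95°.
Normalise into (−180°, 180°]: -274.95° + 360° = 85.05°.
Positive ⇒ the second point lies to the east; separation 85.05°.

85.05° east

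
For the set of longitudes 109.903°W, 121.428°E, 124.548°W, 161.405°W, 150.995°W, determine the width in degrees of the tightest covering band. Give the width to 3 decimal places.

Sort the longitudes: -161.405°, -150.995°, -124.548°, -109.903°, +121.428°.
Eastward gaps between consecutive values (wrapping around): 10.410°, 26.447°, 14.645°, 231.331°, 77.167°.
Largest gap = 231.331° ⇒ minimal covering band is its complement: 360° − 231.331° = 128.669°.
Band runs from +121.428° eastward to -109.903°, crossing the antimeridian.

128.669°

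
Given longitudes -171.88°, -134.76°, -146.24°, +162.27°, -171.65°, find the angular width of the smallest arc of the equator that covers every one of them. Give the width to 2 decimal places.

62.97°

Sort the longitudes: -171.88°, -171.65°, -146.24°, -134.76°, +162.27°.
Eastward gaps between consecutive values (wrapping around): 0.23°, 25.41°, 11.48°, 297.03°, 25.85°.
Largest gap = 297.03° ⇒ minimal covering band is its complement: 360° − 297.03° = 62.97°.
Band runs from +162.27° eastward to -134.76°, crossing the antimeridian.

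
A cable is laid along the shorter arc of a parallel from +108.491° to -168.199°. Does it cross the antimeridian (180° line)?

Yes

Naïve |-168.199 − 108.491| = 276.69° > 180°, so the shorter arc goes the other way round — across 180°.
Signed shortest Δλ = ((-168.199 − 108.491 + 180) mod 360) − 180 = 83.31°.
Going east by 83.31° from +108.491° passes through 180° before reaching -168.199°.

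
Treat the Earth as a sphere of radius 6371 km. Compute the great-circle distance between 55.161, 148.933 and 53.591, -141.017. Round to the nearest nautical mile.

2347 nmi

Δλ = -141.017 − 148.933 = -289.950°; wrapped into (−180°, 180°]: 70.050°.
Δφ = 53.591 − 55.161 = -1.570°.
a = sin²(Δφ/2) + cos φ₁ · cos φ₂ · sin²(Δλ/2) = 0.111879.
c = 2·atan2(√a, √(1−a)) = 0.68211 rad → d = 6371·c ≈ 4345.75 km ≈ 2346.52 nmi.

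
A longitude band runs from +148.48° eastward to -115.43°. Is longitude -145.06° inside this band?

Yes

Band width going east from +148.48° to -115.43°: ((-115.43 − 148.48) mod 360) = 96.09°.
Offset of -145.06° east of the west edge: ((-145.06 − 148.48) mod 360) = 66.46°.
66.46° ≤ 96.09° ⇒ inside.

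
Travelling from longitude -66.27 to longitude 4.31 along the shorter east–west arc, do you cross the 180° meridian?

Signed shortest Δλ = ((4.31 − -66.27 + 180) mod 360) − 180 = 70.58°.
Going east by 70.58° from -66.27° reaches +4.31° without touching 180°.

No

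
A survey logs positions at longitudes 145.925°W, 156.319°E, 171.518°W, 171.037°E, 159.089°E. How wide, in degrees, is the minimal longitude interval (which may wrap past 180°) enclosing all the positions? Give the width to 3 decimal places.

57.756°

Sort the longitudes: -171.518°, -145.925°, +156.319°, +159.089°, +171.037°.
Eastward gaps between consecutive values (wrapping around): 25.593°, 302.244°, 2.770°, 11.948°, 17.445°.
Largest gap = 302.244° ⇒ minimal covering band is its complement: 360° − 302.244° = 57.756°.
Band runs from +156.319° eastward to -145.925°, crossing the antimeridian.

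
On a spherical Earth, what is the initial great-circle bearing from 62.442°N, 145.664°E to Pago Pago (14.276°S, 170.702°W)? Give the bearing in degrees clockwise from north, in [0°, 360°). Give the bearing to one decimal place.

137.7°

Δλ = -170.702 − 145.664 = -316.366°; wrapped into (−180°, 180°]: 43.634°.
θ = atan2( sin Δλ · cos φ₂ , cos φ₁ · sin φ₂ − sin φ₁ · cos φ₂ · cos Δλ )
  = atan2(0.66874, -0.73592) = 137.738° → normalised to [0°, 360°): 137.738°.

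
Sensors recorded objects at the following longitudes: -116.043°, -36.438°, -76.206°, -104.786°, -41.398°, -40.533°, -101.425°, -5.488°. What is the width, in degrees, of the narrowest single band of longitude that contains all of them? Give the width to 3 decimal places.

Sort the longitudes: -116.043°, -104.786°, -101.425°, -76.206°, -41.398°, -40.533°, -36.438°, -5.488°.
Eastward gaps between consecutive values (wrapping around): 11.257°, 3.361°, 25.219°, 34.808°, 0.865°, 4.095°, 30.950°, 249.445°.
Largest gap = 249.445° ⇒ minimal covering band is its complement: 360° − 249.445° = 110.555°.
Band runs from -116.043° eastward to -5.488°.

110.555°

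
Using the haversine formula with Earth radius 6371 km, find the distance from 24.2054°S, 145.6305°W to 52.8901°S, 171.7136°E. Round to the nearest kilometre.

Δλ = 171.7136 − -145.6305 = 317.3441°; wrapped into (−180°, 180°]: -42.6559°.
Δφ = -52.8901 − -24.2054 = -28.6847°.
a = sin²(Δφ/2) + cos φ₁ · cos φ₂ · sin²(Δλ/2) = 0.134158.
c = 2·atan2(√a, √(1−a)) = 0.75001 rad → d = 6371·c ≈ 4778.29 km.

4778 km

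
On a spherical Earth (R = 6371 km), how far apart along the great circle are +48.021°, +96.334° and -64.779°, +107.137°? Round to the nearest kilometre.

Δλ = 107.137 − 96.334 = 10.803°.
Δφ = -64.779 − 48.021 = -112.800°.
a = sin²(Δφ/2) + cos φ₁ · cos φ₂ · sin²(Δλ/2) = 0.696283.
c = 2·atan2(√a, √(1−a)) = 1.97422 rad → d = 6371·c ≈ 12577.74 km.

12578 km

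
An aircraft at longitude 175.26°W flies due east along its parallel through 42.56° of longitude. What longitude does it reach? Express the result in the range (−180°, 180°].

132.70°W

Start at -175.26°; shift +42.56° → -132.70°.
-132.70° already lies in (−180°, 180°].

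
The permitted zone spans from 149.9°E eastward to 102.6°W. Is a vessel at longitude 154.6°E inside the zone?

Yes

Band width going east from +149.9° to -102.6°: ((-102.6 − 149.9) mod 360) = 107.5°.
Offset of +154.6° east of the west edge: ((154.6 − 149.9) mod 360) = 4.7°.
4.7° ≤ 107.5° ⇒ inside.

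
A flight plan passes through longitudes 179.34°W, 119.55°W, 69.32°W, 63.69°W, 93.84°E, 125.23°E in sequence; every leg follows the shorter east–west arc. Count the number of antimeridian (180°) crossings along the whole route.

0

Leg 1: -179.34° → -119.55°, shortest Δλ = 59.79° (east) — does not cross 180°.
Leg 2: -119.55° → -69.32°, shortest Δλ = 50.23° (east) — does not cross 180°.
Leg 3: -69.32° → -63.69°, shortest Δλ = 5.63° (east) — does not cross 180°.
Leg 4: -63.69° → +93.84°, shortest Δλ = 157.53° (east) — does not cross 180°.
Leg 5: +93.84° → +125.23°, shortest Δλ = 31.39° (east) — does not cross 180°.
Total crossings: 0.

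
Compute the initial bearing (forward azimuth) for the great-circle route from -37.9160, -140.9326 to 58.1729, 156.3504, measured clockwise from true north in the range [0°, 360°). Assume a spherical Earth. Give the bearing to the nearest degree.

330°

Δλ = 156.3504 − -140.9326 = 297.2830°; wrapped into (−180°, 180°]: -62.7170°.
θ = atan2( sin Δλ · cos φ₂ , cos φ₁ · sin φ₂ − sin φ₁ · cos φ₂ · cos Δλ )
  = atan2(-0.46869, 0.81884) = -29.786° → normalised to [0°, 360°): 330.214°.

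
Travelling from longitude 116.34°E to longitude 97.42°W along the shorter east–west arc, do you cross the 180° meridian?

Yes

Naïve |-97.42 − 116.34| = 213.76° > 180°, so the shorter arc goes the other way round — across 180°.
Signed shortest Δλ = ((-97.42 − 116.34 + 180) mod 360) − 180 = 146.24°.
Going east by 146.24° from +116.34° passes through 180° before reaching -97.42°.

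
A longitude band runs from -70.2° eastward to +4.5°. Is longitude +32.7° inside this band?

No

Band width going east from -70.2° to +4.5°: ((4.5 − -70.2) mod 360) = 74.7°.
Offset of +32.7° east of the west edge: ((32.7 − -70.2) mod 360) = 102.9°.
102.9° > 74.7° ⇒ outside.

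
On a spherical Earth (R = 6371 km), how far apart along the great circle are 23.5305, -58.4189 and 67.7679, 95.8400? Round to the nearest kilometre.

Δλ = 95.8400 − -58.4189 = 154.2589°.
Δφ = 67.7679 − 23.5305 = 44.2374°.
a = sin²(Δφ/2) + cos φ₁ · cos φ₂ · sin²(Δλ/2) = 0.471458.
c = 2·atan2(√a, √(1−a)) = 1.51368 rad → d = 6371·c ≈ 9643.67 km.

9644 km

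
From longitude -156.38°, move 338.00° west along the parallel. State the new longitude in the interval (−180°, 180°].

Start at -156.38°; shift −338.00° → -494.38°.
-494.38° lies outside (−180°, 180°]; add 360° → -134.38°.

-134.38°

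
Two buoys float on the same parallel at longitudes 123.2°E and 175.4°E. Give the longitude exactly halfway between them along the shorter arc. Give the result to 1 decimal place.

Signed shortest Δλ from +123.2° to +175.4° is +52.2°.
Midpoint longitude = +123.2° + (+52.2°)/2 = +123.2° + 26.1° = +149.3°.

149.3°E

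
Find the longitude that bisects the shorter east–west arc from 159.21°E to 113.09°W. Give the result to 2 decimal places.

Signed shortest Δλ from +159.21° to -113.09° is +87.70°.
Midpoint longitude = +159.21° + (+87.70°)/2 = +159.21° + 43.85° = +203.06°.
Normalise into (−180°, 180°]: -156.94°.
(The naïve average (+159.21 + -113.09)/2 = 23.06° is on the wrong side of the globe.)

156.94°W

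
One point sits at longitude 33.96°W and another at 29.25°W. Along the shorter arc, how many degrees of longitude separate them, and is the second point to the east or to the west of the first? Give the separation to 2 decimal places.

4.71° east

Raw difference: -29.25 − -33.96 = 4.71°.
Normalise into (−180°, 180°]: 4.71° stays 4.71°.
Positive ⇒ the second point lies to the east; separation 4.71°.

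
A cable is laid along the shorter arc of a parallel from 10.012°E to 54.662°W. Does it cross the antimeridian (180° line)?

Signed shortest Δλ = ((-54.662 − 10.012 + 180) mod 360) − 180 = -64.674°.
Going west by 64.674° from +10.012° reaches -54.662° without touching 180°.

No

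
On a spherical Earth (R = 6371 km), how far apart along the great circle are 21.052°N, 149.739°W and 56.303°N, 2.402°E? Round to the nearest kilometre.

Δλ = 2.402 − -149.739 = 152.141°.
Δφ = 56.303 − 21.052 = 35.251°.
a = sin²(Δφ/2) + cos φ₁ · cos φ₂ · sin²(Δλ/2) = 0.579450.
c = 2·atan2(√a, √(1−a)) = 1.73037 rad → d = 6371·c ≈ 11024.21 km.

11024 km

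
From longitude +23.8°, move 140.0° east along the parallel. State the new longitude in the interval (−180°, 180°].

+163.8°

Start at +23.8°; shift +140.0° → +163.8°.
+163.8° already lies in (−180°, 180°].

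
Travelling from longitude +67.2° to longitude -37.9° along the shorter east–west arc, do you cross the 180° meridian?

Signed shortest Δλ = ((-37.9 − 67.2 + 180) mod 360) − 180 = -105.1°.
Going west by 105.1° from +67.2° reaches -37.9° without touching 180°.

No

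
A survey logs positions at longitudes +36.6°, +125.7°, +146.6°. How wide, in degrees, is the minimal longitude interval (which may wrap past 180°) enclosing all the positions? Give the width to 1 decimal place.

110.0°

Sort the longitudes: +36.6°, +125.7°, +146.6°.
Eastward gaps between consecutive values (wrapping around): 89.1°, 20.9°, 250.0°.
Largest gap = 250.0° ⇒ minimal covering band is its complement: 360° − 250.0° = 110.0°.
Band runs from +36.6° eastward to +146.6°.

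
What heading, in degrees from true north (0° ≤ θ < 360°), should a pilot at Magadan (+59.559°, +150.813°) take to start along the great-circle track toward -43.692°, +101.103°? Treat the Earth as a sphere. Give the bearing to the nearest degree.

216°

Δλ = 101.103 − 150.813 = -49.710°.
θ = atan2( sin Δλ · cos φ₂ , cos φ₁ · sin φ₂ − sin φ₁ · cos φ₂ · cos Δλ )
  = atan2(-0.55154, -0.75310) = -143.783° → normalised to [0°, 360°): 216.217°.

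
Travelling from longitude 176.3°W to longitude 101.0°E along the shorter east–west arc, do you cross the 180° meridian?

Naïve |101.0 − -176.3| = 277.3° > 180°, so the shorter arc goes the other way round — across 180°.
Signed shortest Δλ = ((101.0 − -176.3 + 180) mod 360) − 180 = -82.7°.
Going west by 82.7° from -176.3° passes through 180° before reaching +101.0°.

Yes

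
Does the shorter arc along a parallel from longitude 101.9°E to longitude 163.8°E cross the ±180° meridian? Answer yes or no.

No

Signed shortest Δλ = ((163.8 − 101.9 + 180) mod 360) − 180 = 61.9°.
Going east by 61.9° from +101.9° reaches +163.8° without touching 180°.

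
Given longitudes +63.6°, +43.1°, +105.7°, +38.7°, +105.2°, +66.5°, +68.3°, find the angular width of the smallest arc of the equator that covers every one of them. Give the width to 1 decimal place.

Sort the longitudes: +38.7°, +43.1°, +63.6°, +66.5°, +68.3°, +105.2°, +105.7°.
Eastward gaps between consecutive values (wrapping around): 4.4°, 20.5°, 2.9°, 1.8°, 36.9°, 0.5°, 293.0°.
Largest gap = 293.0° ⇒ minimal covering band is its complement: 360° − 293.0° = 67.0°.
Band runs from +38.7° eastward to +105.7°.

67.0°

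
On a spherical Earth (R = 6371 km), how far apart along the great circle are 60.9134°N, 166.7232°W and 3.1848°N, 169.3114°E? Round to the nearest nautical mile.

Δλ = 169.3114 − -166.7232 = 336.0346°; wrapped into (−180°, 180°]: -23.9654°.
Δφ = 3.1848 − 60.9134 = -57.7286°.
a = sin²(Δφ/2) + cos φ₁ · cos φ₂ · sin²(Δλ/2) = 0.253957.
c = 2·atan2(√a, √(1−a)) = 1.05631 rad → d = 6371·c ≈ 6729.76 km ≈ 3633.78 nmi.

3634 nmi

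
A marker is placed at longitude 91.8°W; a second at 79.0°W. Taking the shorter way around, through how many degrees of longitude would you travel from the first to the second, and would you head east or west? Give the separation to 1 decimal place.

12.8° east

Raw difference: -79.0 − -91.8 = 12.8°.
Normalise into (−180°, 180°]: 12.8° stays 12.8°.
Positive ⇒ the second point lies to the east; separation 12.8°.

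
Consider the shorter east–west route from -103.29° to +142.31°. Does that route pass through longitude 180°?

Yes

Naïve |142.31 − -103.29| = 245.6° > 180°, so the shorter arc goes the other way round — across 180°.
Signed shortest Δλ = ((142.31 − -103.29 + 180) mod 360) − 180 = -114.4°.
Going west by 114.4° from -103.29° passes through 180° before reaching +142.31°.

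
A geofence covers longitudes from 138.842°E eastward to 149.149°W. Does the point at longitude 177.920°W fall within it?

Band width going east from +138.842° to -149.149°: ((-149.149 − 138.842) mod 360) = 72.009°.
Offset of -177.920° east of the west edge: ((-177.920 − 138.842) mod 360) = 43.238°.
43.238° ≤ 72.009° ⇒ inside.

Yes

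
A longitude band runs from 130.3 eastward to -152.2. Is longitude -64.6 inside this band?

No

Band width going east from +130.3° to -152.2°: ((-152.2 − 130.3) mod 360) = 77.5°.
Offset of -64.6° east of the west edge: ((-64.6 − 130.3) mod 360) = 165.1°.
165.1° > 77.5° ⇒ outside.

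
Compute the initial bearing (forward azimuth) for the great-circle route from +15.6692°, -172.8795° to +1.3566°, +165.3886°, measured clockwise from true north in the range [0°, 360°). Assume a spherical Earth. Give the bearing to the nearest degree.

238°

Δλ = 165.3886 − -172.8795 = 338.2681°; wrapped into (−180°, 180°]: -21.7319°.
θ = atan2( sin Δλ · cos φ₂ , cos φ₁ · sin φ₂ − sin φ₁ · cos φ₂ · cos Δλ )
  = atan2(-0.37016, -0.22802) = -121.633° → normalised to [0°, 360°): 238.367°.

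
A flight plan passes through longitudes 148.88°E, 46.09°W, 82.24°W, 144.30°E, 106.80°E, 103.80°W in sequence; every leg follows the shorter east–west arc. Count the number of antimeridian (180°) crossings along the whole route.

Leg 1: +148.88° → -46.09°, shortest Δλ = 165.03° (east) — crosses 180°.
Leg 2: -46.09° → -82.24°, shortest Δλ = -36.15° (west) — does not cross 180°.
Leg 3: -82.24° → +144.30°, shortest Δλ = -133.46° (west) — crosses 180°.
Leg 4: +144.30° → +106.80°, shortest Δλ = -37.5° (west) — does not cross 180°.
Leg 5: +106.80° → -103.80°, shortest Δλ = 149.4° (east) — crosses 180°.
Total crossings: 3.

3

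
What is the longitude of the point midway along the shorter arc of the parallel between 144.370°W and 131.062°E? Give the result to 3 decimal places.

Signed shortest Δλ from -144.370° to +131.062° is -84.568°.
Midpoint longitude = -144.370° + (-84.568°)/2 = -144.370° − 42.284° = -186.654°.
Normalise into (−180°, 180°]: +173.346°.
(The naïve average (-144.370 + +131.062)/2 = -6.654° is on the wrong side of the globe.)

173.346°E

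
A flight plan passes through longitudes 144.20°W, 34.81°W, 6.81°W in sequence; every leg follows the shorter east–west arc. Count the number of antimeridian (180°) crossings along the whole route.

0

Leg 1: -144.20° → -34.81°, shortest Δλ = 109.39° (east) — does not cross 180°.
Leg 2: -34.81° → -6.81°, shortest Δλ = 28.0° (east) — does not cross 180°.
Total crossings: 0.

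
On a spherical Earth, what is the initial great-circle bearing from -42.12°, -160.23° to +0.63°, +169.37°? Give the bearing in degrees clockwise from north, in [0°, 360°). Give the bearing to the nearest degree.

319°

Δλ = 169.37 − -160.23 = 329.60°; wrapped into (−180°, 180°]: -30.40°.
θ = atan2( sin Δλ · cos φ₂ , cos φ₁ · sin φ₂ − sin φ₁ · cos φ₂ · cos Δλ )
  = atan2(-0.50600, 0.58660) = -40.781° → normalised to [0°, 360°): 319.219°.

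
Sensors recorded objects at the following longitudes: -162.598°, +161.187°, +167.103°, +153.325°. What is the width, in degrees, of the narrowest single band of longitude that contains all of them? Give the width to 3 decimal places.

Sort the longitudes: -162.598°, +153.325°, +161.187°, +167.103°.
Eastward gaps between consecutive values (wrapping around): 315.923°, 7.862°, 5.916°, 30.299°.
Largest gap = 315.923° ⇒ minimal covering band is its complement: 360° − 315.923° = 44.077°.
Band runs from +153.325° eastward to -162.598°, crossing the antimeridian.

44.077°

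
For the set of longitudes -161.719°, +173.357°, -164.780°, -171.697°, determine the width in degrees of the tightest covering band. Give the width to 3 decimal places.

Sort the longitudes: -171.697°, -164.780°, -161.719°, +173.357°.
Eastward gaps between consecutive values (wrapping around): 6.917°, 3.061°, 335.076°, 14.946°.
Largest gap = 335.076° ⇒ minimal covering band is its complement: 360° − 335.076° = 24.924°.
Band runs from +173.357° eastward to -161.719°, crossing the antimeridian.

24.924°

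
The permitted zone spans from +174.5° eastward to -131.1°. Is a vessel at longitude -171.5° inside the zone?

Band width going east from +174.5° to -131.1°: ((-131.1 − 174.5) mod 360) = 54.4°.
Offset of -171.5° east of the west edge: ((-171.5 − 174.5) mod 360) = 14.0°.
14.0° ≤ 54.4° ⇒ inside.

Yes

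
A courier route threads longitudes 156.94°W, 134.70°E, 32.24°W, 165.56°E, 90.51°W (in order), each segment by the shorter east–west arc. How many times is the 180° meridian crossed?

3

Leg 1: -156.94° → +134.70°, shortest Δλ = -68.36° (west) — crosses 180°.
Leg 2: +134.70° → -32.24°, shortest Δλ = -166.94° (west) — does not cross 180°.
Leg 3: -32.24° → +165.56°, shortest Δλ = -162.2° (west) — crosses 180°.
Leg 4: +165.56° → -90.51°, shortest Δλ = 103.93° (east) — crosses 180°.
Total crossings: 3.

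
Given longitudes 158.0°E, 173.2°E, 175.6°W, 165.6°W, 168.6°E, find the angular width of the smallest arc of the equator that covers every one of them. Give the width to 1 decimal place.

Sort the longitudes: -175.6°, -165.6°, +158.0°, +168.6°, +173.2°.
Eastward gaps between consecutive values (wrapping around): 10.0°, 323.6°, 10.6°, 4.6°, 11.2°.
Largest gap = 323.6° ⇒ minimal covering band is its complement: 360° − 323.6° = 36.4°.
Band runs from +158.0° eastward to -165.6°, crossing the antimeridian.

36.4°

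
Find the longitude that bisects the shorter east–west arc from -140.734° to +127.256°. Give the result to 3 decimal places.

+173.261°

Signed shortest Δλ from -140.734° to +127.256° is -92.010°.
Midpoint longitude = -140.734° + (-92.010°)/2 = -140.734° − 46.005° = -186.739°.
Normalise into (−180°, 180°]: +173.261°.
(The naïve average (-140.734 + +127.256)/2 = -6.739° is on the wrong side of the globe.)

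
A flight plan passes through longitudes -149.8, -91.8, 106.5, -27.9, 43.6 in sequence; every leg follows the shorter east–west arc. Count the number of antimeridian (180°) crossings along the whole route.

1

Leg 1: -149.8° → -91.8°, shortest Δλ = 58.0° (east) — does not cross 180°.
Leg 2: -91.8° → +106.5°, shortest Δλ = -161.7° (west) — crosses 180°.
Leg 3: +106.5° → -27.9°, shortest Δλ = -134.4° (west) — does not cross 180°.
Leg 4: -27.9° → +43.6°, shortest Δλ = 71.5° (east) — does not cross 180°.
Total crossings: 1.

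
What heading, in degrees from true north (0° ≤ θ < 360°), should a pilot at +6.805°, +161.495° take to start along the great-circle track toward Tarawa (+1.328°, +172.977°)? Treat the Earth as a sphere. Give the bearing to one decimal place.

115.1°

Δλ = 172.977 − 161.495 = 11.482°.
θ = atan2( sin Δλ · cos φ₂ , cos φ₁ · sin φ₂ − sin φ₁ · cos φ₂ · cos Δλ )
  = atan2(0.19901, -0.09308) = 115.066° → normalised to [0°, 360°): 115.066°.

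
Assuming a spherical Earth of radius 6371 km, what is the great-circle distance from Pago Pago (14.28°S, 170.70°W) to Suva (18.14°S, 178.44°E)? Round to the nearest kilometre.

Δλ = 178.44 − -170.70 = 349.14°; wrapped into (−180°, 180°]: -10.86°.
Δφ = -18.14 − -14.28 = -3.86°.
a = sin²(Δφ/2) + cos φ₁ · cos φ₂ · sin²(Δλ/2) = 0.009381.
c = 2·atan2(√a, √(1−a)) = 0.19402 rad → d = 6371·c ≈ 1236.07 km.

1236 km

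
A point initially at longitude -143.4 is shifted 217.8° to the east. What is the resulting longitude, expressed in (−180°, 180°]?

Start at -143.4°; shift +217.8° → +74.4°.
+74.4° already lies in (−180°, 180°].

+74.4°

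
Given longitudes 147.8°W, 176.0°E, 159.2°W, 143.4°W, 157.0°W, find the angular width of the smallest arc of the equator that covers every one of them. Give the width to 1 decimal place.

Sort the longitudes: -159.2°, -157.0°, -147.8°, -143.4°, +176.0°.
Eastward gaps between consecutive values (wrapping around): 2.2°, 9.2°, 4.4°, 319.4°, 24.8°.
Largest gap = 319.4° ⇒ minimal covering band is its complement: 360° − 319.4° = 40.6°.
Band runs from +176.0° eastward to -143.4°, crossing the antimeridian.

40.6°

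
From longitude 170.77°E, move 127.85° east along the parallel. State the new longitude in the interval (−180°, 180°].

61.38°W

Start at +170.77°; shift +127.85° → +298.62°.
+298.62° lies outside (−180°, 180°]; subtract 360° → -61.38°.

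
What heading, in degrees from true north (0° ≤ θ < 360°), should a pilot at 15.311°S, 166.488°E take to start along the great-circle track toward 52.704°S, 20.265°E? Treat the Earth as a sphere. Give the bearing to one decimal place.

200.5°

Δλ = 20.265 − 166.488 = -146.223°.
θ = atan2( sin Δλ · cos φ₂ , cos φ₁ · sin φ₂ − sin φ₁ · cos φ₂ · cos Δλ )
  = atan2(-0.33688, -0.90027) = -159.485° → normalised to [0°, 360°): 200.515°.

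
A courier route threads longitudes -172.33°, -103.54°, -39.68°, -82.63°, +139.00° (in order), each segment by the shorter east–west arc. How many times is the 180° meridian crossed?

1

Leg 1: -172.33° → -103.54°, shortest Δλ = 68.79° (east) — does not cross 180°.
Leg 2: -103.54° → -39.68°, shortest Δλ = 63.86° (east) — does not cross 180°.
Leg 3: -39.68° → -82.63°, shortest Δλ = -42.95° (west) — does not cross 180°.
Leg 4: -82.63° → +139.00°, shortest Δλ = -138.37° (west) — crosses 180°.
Total crossings: 1.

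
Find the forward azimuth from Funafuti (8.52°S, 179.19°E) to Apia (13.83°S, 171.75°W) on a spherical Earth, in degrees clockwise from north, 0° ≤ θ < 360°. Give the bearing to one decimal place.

121.7°

Δλ = -171.75 − 179.19 = -350.94°; wrapped into (−180°, 180°]: 9.06°.
θ = atan2( sin Δλ · cos φ₂ , cos φ₁ · sin φ₂ − sin φ₁ · cos φ₂ · cos Δλ )
  = atan2(0.15290, -0.09434) = 121.674° → normalised to [0°, 360°): 121.674°.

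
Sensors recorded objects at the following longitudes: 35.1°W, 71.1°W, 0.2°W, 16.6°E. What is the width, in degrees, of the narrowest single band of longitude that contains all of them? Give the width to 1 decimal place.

Sort the longitudes: -71.1°, -35.1°, -0.2°, +16.6°.
Eastward gaps between consecutive values (wrapping around): 36.0°, 34.9°, 16.8°, 272.3°.
Largest gap = 272.3° ⇒ minimal covering band is its complement: 360° − 272.3° = 87.7°.
Band runs from -71.1° eastward to +16.6°.

87.7°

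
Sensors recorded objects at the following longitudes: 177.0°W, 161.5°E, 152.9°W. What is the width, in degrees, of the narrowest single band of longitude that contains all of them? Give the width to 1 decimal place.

Sort the longitudes: -177.0°, -152.9°, +161.5°.
Eastward gaps between consecutive values (wrapping around): 24.1°, 314.4°, 21.5°.
Largest gap = 314.4° ⇒ minimal covering band is its complement: 360° − 314.4° = 45.6°.
Band runs from +161.5° eastward to -152.9°, crossing the antimeridian.

45.6°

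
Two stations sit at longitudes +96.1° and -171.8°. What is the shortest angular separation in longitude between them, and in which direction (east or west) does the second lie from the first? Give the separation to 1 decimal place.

Raw difference: -171.8 − 96.1 = -267.9°.
Normalise into (−180°, 180°]: -267.9° + 360° = 92.1°.
Positive ⇒ the second point lies to the east; separation 92.1°.

92.1° east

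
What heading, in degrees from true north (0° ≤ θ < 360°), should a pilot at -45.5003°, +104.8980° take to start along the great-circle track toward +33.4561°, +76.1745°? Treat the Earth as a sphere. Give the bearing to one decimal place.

Δλ = 76.1745 − 104.8980 = -28.7235°.
θ = atan2( sin Δλ · cos φ₂ , cos φ₁ · sin φ₂ − sin φ₁ · cos φ₂ · cos Δλ )
  = atan2(-0.40095, 0.90826) = -23.819° → normalised to [0°, 360°): 336.181°.

336.2°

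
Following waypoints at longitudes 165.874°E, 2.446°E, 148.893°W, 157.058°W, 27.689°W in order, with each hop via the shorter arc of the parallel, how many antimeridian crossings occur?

0

Leg 1: +165.874° → +2.446°, shortest Δλ = -163.428° (west) — does not cross 180°.
Leg 2: +2.446° → -148.893°, shortest Δλ = -151.339° (west) — does not cross 180°.
Leg 3: -148.893° → -157.058°, shortest Δλ = -8.165° (west) — does not cross 180°.
Leg 4: -157.058° → -27.689°, shortest Δλ = 129.369° (east) — does not cross 180°.
Total crossings: 0.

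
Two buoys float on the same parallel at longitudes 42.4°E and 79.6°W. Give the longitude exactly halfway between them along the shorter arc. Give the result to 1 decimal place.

Signed shortest Δλ from +42.4° to -79.6° is -122.0°.
Midpoint longitude = +42.4° + (-122.0°)/2 = +42.4° − 61.0° = -18.6°.

18.6°W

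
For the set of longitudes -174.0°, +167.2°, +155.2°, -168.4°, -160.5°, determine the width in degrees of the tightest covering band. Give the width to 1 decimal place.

44.3°

Sort the longitudes: -174.0°, -168.4°, -160.5°, +155.2°, +167.2°.
Eastward gaps between consecutive values (wrapping around): 5.6°, 7.9°, 315.7°, 12.0°, 18.8°.
Largest gap = 315.7° ⇒ minimal covering band is its complement: 360° − 315.7° = 44.3°.
Band runs from +155.2° eastward to -160.5°, crossing the antimeridian.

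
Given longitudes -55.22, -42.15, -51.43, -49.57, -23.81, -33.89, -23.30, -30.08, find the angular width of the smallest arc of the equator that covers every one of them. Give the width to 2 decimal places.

31.92°

Sort the longitudes: -55.22°, -51.43°, -49.57°, -42.15°, -33.89°, -30.08°, -23.81°, -23.30°.
Eastward gaps between consecutive values (wrapping around): 3.79°, 1.86°, 7.42°, 8.26°, 3.81°, 6.27°, 0.51°, 328.08°.
Largest gap = 328.08° ⇒ minimal covering band is its complement: 360° − 328.08° = 31.92°.
Band runs from -55.22° eastward to -23.30°.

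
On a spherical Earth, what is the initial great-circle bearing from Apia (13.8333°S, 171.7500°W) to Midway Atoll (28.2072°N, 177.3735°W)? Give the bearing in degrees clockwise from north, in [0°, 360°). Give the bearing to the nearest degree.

353°

Δλ = -177.3735 − -171.7500 = -5.6235°.
θ = atan2( sin Δλ · cos φ₂ , cos φ₁ · sin φ₂ − sin φ₁ · cos φ₂ · cos Δλ )
  = atan2(-0.08635, 0.66864) = -7.359° → normalised to [0°, 360°): 352.641°.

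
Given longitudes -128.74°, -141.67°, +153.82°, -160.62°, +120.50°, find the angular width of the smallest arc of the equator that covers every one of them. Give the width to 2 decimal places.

Sort the longitudes: -160.62°, -141.67°, -128.74°, +120.50°, +153.82°.
Eastward gaps between consecutive values (wrapping around): 18.95°, 12.93°, 249.24°, 33.32°, 45.56°.
Largest gap = 249.24° ⇒ minimal covering band is its complement: 360° − 249.24° = 110.76°.
Band runs from +120.50° eastward to -128.74°, crossing the antimeridian.

110.76°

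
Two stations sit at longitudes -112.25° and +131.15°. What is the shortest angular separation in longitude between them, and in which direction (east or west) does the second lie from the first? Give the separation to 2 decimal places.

116.60° west

Raw difference: 131.15 − -112.25 = 243.4°.
Normalise into (−180°, 180°]: 243.4° − 360° = -116.6°.
Negative ⇒ the second point lies to the west; separation 116.60°.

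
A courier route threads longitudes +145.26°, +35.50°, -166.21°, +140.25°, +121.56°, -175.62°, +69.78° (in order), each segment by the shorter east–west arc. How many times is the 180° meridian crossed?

4

Leg 1: +145.26° → +35.50°, shortest Δλ = -109.76° (west) — does not cross 180°.
Leg 2: +35.50° → -166.21°, shortest Δλ = 158.29° (east) — crosses 180°.
Leg 3: -166.21° → +140.25°, shortest Δλ = -53.54° (west) — crosses 180°.
Leg 4: +140.25° → +121.56°, shortest Δλ = -18.69° (west) — does not cross 180°.
Leg 5: +121.56° → -175.62°, shortest Δλ = 62.82° (east) — crosses 180°.
Leg 6: -175.62° → +69.78°, shortest Δλ = -114.6° (west) — crosses 180°.
Total crossings: 4.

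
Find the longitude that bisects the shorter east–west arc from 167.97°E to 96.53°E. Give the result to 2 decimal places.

132.25°E

Signed shortest Δλ from +167.97° to +96.53° is -71.44°.
Midpoint longitude = +167.97° + (-71.44°)/2 = +167.97° − 35.72° = +132.25°.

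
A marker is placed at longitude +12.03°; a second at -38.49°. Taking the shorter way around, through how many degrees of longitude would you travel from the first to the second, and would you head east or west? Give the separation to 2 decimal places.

Raw difference: -38.49 − 12.03 = -50.52°.
Normalise into (−180°, 180°]: -50.52° stays -50.52°.
Negative ⇒ the second point lies to the west; separation 50.52°.

50.52° west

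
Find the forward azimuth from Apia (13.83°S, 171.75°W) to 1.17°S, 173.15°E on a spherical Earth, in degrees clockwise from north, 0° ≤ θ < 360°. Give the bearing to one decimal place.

309.0°

Δλ = 173.15 − -171.75 = 344.90°; wrapped into (−180°, 180°]: -15.10°.
θ = atan2( sin Δλ · cos φ₂ , cos φ₁ · sin φ₂ − sin φ₁ · cos φ₂ · cos Δλ )
  = atan2(-0.26045, 0.21091) = -50.999° → normalised to [0°, 360°): 309.001°.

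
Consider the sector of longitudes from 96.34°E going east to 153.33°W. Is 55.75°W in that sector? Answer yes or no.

No

Band width going east from +96.34° to -153.33°: ((-153.33 − 96.34) mod 360) = 110.33°.
Offset of -55.75° east of the west edge: ((-55.75 − 96.34) mod 360) = 207.91°.
207.91° > 110.33° ⇒ outside.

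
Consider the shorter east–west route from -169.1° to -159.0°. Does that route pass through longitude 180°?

Signed shortest Δλ = ((-159.0 − -169.1 + 180) mod 360) − 180 = 10.1°.
Going east by 10.1° from -169.1° reaches -159.0° without touching 180°.

No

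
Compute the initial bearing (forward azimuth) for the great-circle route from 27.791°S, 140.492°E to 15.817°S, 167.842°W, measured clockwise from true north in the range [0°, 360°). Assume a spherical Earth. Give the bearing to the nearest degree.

Δλ = -167.842 − 140.492 = -308.334°; wrapped into (−180°, 180°]: 51.666°.
θ = atan2( sin Δλ · cos φ₂ , cos φ₁ · sin φ₂ − sin φ₁ · cos φ₂ · cos Δλ )
  = atan2(0.75471, 0.03711) = 87.185° → normalised to [0°, 360°): 87.185°.

87°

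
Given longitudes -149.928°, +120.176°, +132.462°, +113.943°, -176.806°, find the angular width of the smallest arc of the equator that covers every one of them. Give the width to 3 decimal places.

96.129°

Sort the longitudes: -176.806°, -149.928°, +113.943°, +120.176°, +132.462°.
Eastward gaps between consecutive values (wrapping around): 26.878°, 263.871°, 6.233°, 12.286°, 50.732°.
Largest gap = 263.871° ⇒ minimal covering band is its complement: 360° − 263.871° = 96.129°.
Band runs from +113.943° eastward to -149.928°, crossing the antimeridian.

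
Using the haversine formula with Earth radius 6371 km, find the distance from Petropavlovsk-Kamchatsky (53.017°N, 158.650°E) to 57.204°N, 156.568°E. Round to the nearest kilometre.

Δλ = 156.568 − 158.650 = -2.082°.
Δφ = 57.204 − 53.017 = 4.187°.
a = sin²(Δφ/2) + cos φ₁ · cos φ₂ · sin²(Δλ/2) = 0.001442.
c = 2·atan2(√a, √(1−a)) = 0.07597 rad → d = 6371·c ≈ 483.98 km.

484 km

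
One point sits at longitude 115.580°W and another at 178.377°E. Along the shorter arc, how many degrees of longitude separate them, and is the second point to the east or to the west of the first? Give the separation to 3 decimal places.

66.043° west

Raw difference: 178.377 − -115.580 = 293.957°.
Normalise into (−180°, 180°]: 293.957° − 360° = -66.043°.
Negative ⇒ the second point lies to the west; separation 66.043°.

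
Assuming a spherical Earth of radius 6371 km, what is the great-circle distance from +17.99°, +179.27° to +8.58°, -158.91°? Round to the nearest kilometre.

2579 km

Δλ = -158.91 − 179.27 = -338.18°; wrapped into (−180°, 180°]: 21.82°.
Δφ = 8.58 − 17.99 = -9.41°.
a = sin²(Δφ/2) + cos φ₁ · cos φ₂ · sin²(Δλ/2) = 0.040417.
c = 2·atan2(√a, √(1−a)) = 0.40484 rad → d = 6371·c ≈ 2579.24 km.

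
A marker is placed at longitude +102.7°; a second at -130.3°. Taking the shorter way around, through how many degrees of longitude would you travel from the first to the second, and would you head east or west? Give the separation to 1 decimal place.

127.0° east

Raw difference: -130.3 − 102.7 = -233.0°.
Normalise into (−180°, 180°]: -233.0° + 360° = 127.0°.
Positive ⇒ the second point lies to the east; separation 127.0°.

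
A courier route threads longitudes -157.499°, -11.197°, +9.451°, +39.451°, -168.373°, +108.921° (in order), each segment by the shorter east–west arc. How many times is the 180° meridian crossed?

2

Leg 1: -157.499° → -11.197°, shortest Δλ = 146.302° (east) — does not cross 180°.
Leg 2: -11.197° → +9.451°, shortest Δλ = 20.648° (east) — does not cross 180°.
Leg 3: +9.451° → +39.451°, shortest Δλ = 30.0° (east) — does not cross 180°.
Leg 4: +39.451° → -168.373°, shortest Δλ = 152.176° (east) — crosses 180°.
Leg 5: -168.373° → +108.921°, shortest Δλ = -82.706° (west) — crosses 180°.
Total crossings: 2.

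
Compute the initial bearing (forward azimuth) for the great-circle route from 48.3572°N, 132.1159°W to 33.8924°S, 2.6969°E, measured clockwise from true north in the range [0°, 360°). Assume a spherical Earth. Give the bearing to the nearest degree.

84°

Δλ = 2.6969 − -132.1159 = 134.8128°.
θ = atan2( sin Δλ · cos φ₂ , cos φ₁ · sin φ₂ − sin φ₁ · cos φ₂ · cos Δλ )
  = atan2(0.58887, 0.06666) = 83.542° → normalised to [0°, 360°): 83.542°.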